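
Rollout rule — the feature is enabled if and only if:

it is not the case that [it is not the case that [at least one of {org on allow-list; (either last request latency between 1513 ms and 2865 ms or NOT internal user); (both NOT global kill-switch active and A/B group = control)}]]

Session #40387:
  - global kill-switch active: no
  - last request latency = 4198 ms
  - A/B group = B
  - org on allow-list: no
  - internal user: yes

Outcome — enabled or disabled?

Atomic conditions:
  org on allow-list: no → false
  last request latency between 1513 ms and 2865 ms: 4198 in [1513, 2865] is false
  NOT internal user: yes → false
  NOT global kill-switch active: no → true
  A/B group = control: B == control is false
Combine:
[1.1.2] false OR false = false
[1.1.3] true AND false = false
[1.1] false OR false OR false = false
[1] NOT false = true
[root] NOT true = false
Overall: false → disabled

Disabled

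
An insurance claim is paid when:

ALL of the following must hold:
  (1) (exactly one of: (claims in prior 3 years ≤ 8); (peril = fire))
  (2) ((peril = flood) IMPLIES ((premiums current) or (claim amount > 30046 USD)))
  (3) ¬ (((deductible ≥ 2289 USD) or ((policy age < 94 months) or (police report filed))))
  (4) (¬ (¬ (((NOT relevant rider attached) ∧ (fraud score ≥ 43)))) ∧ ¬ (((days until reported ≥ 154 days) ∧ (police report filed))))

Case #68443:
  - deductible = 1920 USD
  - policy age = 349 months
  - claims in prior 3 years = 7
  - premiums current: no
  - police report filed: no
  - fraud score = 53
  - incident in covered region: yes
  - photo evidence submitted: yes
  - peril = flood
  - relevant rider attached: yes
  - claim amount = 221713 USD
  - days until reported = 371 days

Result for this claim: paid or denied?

Denied

Atomic conditions:
  claims in prior 3 years ≤ 8: 7 ≤ 8 is true
  peril = fire: flood == fire is false
  peril = flood: flood == flood is true
  premiums current: no → false
  claim amount > 30046 USD: 221713 > 30046 is true
  deductible ≥ 2289 USD: 1920 ≥ 2289 is false
  policy age < 94 months: 349 < 94 is false
  police report filed: no → false
  NOT relevant rider attached: yes → false
  fraud score ≥ 43: 53 ≥ 43 is true
  days until reported ≥ 154 days: 371 ≥ 154 is true
Combine:
[1] exactly-one(true, false) = true
[2.2] false OR true = true
[2] true → true = true
[3.1.2] false OR false = false
[3.1] false OR false = false
[3] NOT false = true
[4.1.1.1] false AND true = false
[4.1.1] NOT false = true
[4.1] NOT true = false
[4.2.1] true AND false = false
[4.2] NOT false = true
[4] false AND true = false
[root] true AND true AND true AND false = false
Overall: false → denied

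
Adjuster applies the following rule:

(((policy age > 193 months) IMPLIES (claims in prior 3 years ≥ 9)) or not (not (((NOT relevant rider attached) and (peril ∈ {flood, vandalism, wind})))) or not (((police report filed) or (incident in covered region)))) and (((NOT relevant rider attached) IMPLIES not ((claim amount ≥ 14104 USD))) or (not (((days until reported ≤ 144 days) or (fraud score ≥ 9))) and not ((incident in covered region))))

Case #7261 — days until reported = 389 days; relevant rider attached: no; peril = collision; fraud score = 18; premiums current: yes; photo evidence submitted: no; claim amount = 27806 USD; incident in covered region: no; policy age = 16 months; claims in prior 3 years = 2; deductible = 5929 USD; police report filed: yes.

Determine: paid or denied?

Atomic conditions:
  policy age > 193 months: 16 > 193 is false
  claims in prior 3 years ≥ 9: 2 ≥ 9 is false
  NOT relevant rider attached: no → true
  peril ∈ {flood, vandalism, wind}: collision is not in the set → false
  police report filed: yes → true
  incident in covered region: no → false
  claim amount ≥ 14104 USD: 27806 ≥ 14104 is true
  days until reported ≤ 144 days: 389 ≤ 144 is false
  fraud score ≥ 9: 18 ≥ 9 is true
Combine:
[1.1] false → false (antecedent false ⇒ implication holds) = true
[1.2.1.1] true AND false = false
[1.2.1] NOT false = true
[1.2] NOT true = false
[1.3.1] true OR false = true
[1.3] NOT true = false
[1] true OR false OR false = true
[2.1.2] NOT true = false
[2.1] true → false = false
[2.2.1.1] false OR true = true
[2.2.1] NOT true = false
[2.2.2] NOT false = true
[2.2] false AND true = false
[2] false OR false = false
[root] true AND false = false
Overall: false → denied

Denied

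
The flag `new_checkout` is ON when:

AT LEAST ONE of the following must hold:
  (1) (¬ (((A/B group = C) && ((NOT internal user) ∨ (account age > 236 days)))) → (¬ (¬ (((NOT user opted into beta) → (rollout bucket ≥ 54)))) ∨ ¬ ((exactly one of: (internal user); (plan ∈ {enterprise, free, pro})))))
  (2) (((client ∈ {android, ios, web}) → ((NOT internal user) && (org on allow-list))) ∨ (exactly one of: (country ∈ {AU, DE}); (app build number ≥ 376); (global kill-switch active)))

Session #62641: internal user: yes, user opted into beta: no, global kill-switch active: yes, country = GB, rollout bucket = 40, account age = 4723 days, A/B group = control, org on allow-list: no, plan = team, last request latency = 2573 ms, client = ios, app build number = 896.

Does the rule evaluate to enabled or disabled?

Atomic conditions:
  A/B group = C: control == C is false
  NOT internal user: yes → false
  account age > 236 days: 4723 > 236 is true
  NOT user opted into beta: no → true
  rollout bucket ≥ 54: 40 ≥ 54 is false
  internal user: yes → true
  plan ∈ {enterprise, free, pro}: team is not in the set → false
  client ∈ {android, ios, web}: ios is in the set → true
  org on allow-list: no → false
  country ∈ {AU, DE}: GB is not in the set → false
  app build number ≥ 376: 896 ≥ 376 is true
  global kill-switch active: yes → true
Combine:
[1.1.1.2] false OR true = true
[1.1.1] false AND true = false
[1.1] NOT false = true
[1.2.1.1.1] true → false = false
[1.2.1.1] NOT false = true
[1.2.1] NOT true = false
[1.2.2.1] exactly-one(true, false) = true
[1.2.2] NOT true = false
[1.2] false OR false = false
[1] true → false = false
[2.1.2] false AND false = false
[2.1] true → false = false
[2.2] exactly-one(false, true, true) = false
[2] false OR false = false
[root] false OR false = false
Overall: false → disabled

Disabled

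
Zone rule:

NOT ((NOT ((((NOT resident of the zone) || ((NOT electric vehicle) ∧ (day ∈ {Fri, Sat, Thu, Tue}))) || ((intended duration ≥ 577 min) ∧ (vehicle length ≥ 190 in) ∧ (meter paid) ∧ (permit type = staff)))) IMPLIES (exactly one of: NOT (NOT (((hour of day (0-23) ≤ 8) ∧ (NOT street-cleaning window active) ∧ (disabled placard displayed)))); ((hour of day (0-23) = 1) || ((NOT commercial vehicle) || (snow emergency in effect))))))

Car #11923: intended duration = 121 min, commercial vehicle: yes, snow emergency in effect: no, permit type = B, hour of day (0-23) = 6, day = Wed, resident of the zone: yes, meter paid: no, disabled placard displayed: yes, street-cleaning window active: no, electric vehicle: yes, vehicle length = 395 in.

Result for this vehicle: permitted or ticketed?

Ticketed

Atomic conditions:
  NOT resident of the zone: yes → false
  NOT electric vehicle: yes → false
  day ∈ {Fri, Sat, Thu, Tue}: Wed is not in the set → false
  intended duration ≥ 577 min: 121 ≥ 577 is false
  vehicle length ≥ 190 in: 395 ≥ 190 is true
  meter paid: no → false
  permit type = staff: B == staff is false
  hour of day (0-23) ≤ 8: 6 ≤ 8 is true
  NOT street-cleaning window active: no → true
  disabled placard displayed: yes → true
  hour of day (0-23) = 1: 6 == 1 is false
  NOT commercial vehicle: yes → false
  snow emergency in effect: no → false
Combine:
[1.1.1.1.2] false AND false = false
[1.1.1.1] false OR false = false
[1.1.1.2] false AND true AND false AND false = false
[1.1.1] false OR false = false
[1.1] NOT false = true
[1.2.1.1.1] true AND true AND true = true
[1.2.1.1] NOT true = false
[1.2.1] NOT false = true
[1.2.2.2] false OR false = false
[1.2.2] false OR false = false
[1.2] exactly-one(true, false) = true
[1] true → true = true
[root] NOT true = false
Overall: false → ticketed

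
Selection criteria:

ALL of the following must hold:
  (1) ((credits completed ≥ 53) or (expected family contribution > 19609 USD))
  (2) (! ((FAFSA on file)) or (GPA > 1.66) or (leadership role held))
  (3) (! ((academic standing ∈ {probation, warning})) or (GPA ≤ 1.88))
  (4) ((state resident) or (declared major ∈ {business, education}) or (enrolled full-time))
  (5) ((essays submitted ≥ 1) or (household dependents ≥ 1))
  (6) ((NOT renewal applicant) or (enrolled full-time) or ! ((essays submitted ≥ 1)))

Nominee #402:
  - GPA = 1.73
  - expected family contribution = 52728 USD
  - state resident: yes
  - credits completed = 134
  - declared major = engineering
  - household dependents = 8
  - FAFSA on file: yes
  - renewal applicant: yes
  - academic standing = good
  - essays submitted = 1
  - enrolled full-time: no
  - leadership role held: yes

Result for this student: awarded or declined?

Declined

Atomic conditions:
  credits completed ≥ 53: 134 ≥ 53 is true
  expected family contribution > 19609 USD: 52728 > 19609 is true
  FAFSA on file: yes → true
  GPA > 1.66: 1.73 > 1.66 is true
  leadership role held: yes → true
  academic standing ∈ {probation, warning}: good is not in the set → false
  GPA ≤ 1.88: 1.73 ≤ 1.88 is true
  state resident: yes → true
  declared major ∈ {business, education}: engineering is not in the set → false
  enrolled full-time: no → false
  essays submitted ≥ 1: 1 ≥ 1 is true
  household dependents ≥ 1: 8 ≥ 1 is true
  NOT renewal applicant: yes → false
Combine:
[1] true OR true = true
[2.1] NOT true = false
[2] false OR true OR true = true
[3.1] NOT false = true
[3] true OR true = true
[4] true OR false OR false = true
[5] true OR true = true
[6.3] NOT true = false
[6] false OR false OR false = false
[root] true AND true AND true AND true AND true AND false = false
Overall: false → declined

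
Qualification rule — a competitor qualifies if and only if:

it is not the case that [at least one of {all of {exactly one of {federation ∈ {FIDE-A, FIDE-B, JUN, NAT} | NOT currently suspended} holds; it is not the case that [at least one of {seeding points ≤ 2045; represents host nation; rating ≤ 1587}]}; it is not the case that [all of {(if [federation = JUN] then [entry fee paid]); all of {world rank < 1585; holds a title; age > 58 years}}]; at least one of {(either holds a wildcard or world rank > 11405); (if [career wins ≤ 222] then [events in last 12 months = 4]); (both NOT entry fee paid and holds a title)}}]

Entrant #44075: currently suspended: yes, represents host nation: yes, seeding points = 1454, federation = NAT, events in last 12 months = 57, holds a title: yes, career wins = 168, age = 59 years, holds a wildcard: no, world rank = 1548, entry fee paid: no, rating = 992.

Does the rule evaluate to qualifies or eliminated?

Eliminated

Atomic conditions:
  federation ∈ {FIDE-A, FIDE-B, JUN, NAT}: NAT is in the set → true
  NOT currently suspended: yes → false
  seeding points ≤ 2045: 1454 ≤ 2045 is true
  represents host nation: yes → true
  rating ≤ 1587: 992 ≤ 1587 is true
  federation = JUN: NAT == JUN is false
  entry fee paid: no → false
  world rank < 1585: 1548 < 1585 is true
  holds a title: yes → true
  age > 58 years: 59 > 58 is true
  holds a wildcard: no → false
  world rank > 11405: 1548 > 11405 is false
  career wins ≤ 222: 168 ≤ 222 is true
  events in last 12 months = 4: 57 == 4 is false
  NOT entry fee paid: no → true
Combine:
[1.1.1] exactly-one(true, false) = true
[1.1.2.1] true OR true OR true = true
[1.1.2] NOT true = false
[1.1] true AND false = false
[1.2.1.1] false → false (antecedent false ⇒ implication holds) = true
[1.2.1.2] true AND true AND true = true
[1.2.1] true AND true = true
[1.2] NOT true = false
[1.3.1] false OR false = false
[1.3.2] true → false = false
[1.3.3] true AND true = true
[1.3] false OR false OR true = true
[1] false OR false OR true = true
[root] NOT true = false
Overall: false → eliminated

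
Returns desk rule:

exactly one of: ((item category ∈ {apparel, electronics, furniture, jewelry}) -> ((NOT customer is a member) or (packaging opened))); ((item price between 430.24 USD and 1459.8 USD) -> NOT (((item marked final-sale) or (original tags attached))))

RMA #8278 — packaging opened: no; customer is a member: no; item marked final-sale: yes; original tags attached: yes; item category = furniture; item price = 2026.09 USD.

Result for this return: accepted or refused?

Refused

Atomic conditions:
  item category ∈ {apparel, electronics, furniture, jewelry}: furniture is in the set → true
  NOT customer is a member: no → true
  packaging opened: no → false
  item price between 430.24 USD and 1459.8 USD: 2026.09 in [430.24, 1459.8] is false
  item marked final-sale: yes → true
  original tags attached: yes → true
Combine:
[1.2] true OR false = true
[1] true → true = true
[2.2.1] true OR true = true
[2.2] NOT true = false
[2] false → false (antecedent false ⇒ implication holds) = true
[root] exactly-one(true, true) = false
Overall: false → refused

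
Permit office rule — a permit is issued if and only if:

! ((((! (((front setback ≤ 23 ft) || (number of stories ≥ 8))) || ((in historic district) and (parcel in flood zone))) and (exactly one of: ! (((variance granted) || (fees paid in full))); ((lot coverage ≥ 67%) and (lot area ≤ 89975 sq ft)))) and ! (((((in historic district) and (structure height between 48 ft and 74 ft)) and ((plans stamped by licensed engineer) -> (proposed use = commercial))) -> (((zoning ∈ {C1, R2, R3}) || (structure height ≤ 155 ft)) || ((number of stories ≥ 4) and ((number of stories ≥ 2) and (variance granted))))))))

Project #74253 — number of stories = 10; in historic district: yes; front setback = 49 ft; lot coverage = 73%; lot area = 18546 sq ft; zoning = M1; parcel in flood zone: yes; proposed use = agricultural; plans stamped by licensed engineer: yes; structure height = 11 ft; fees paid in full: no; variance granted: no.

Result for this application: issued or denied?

Atomic conditions:
  front setback ≤ 23 ft: 49 ≤ 23 is false
  number of stories ≥ 8: 10 ≥ 8 is true
  in historic district: yes → true
  parcel in flood zone: yes → true
  variance granted: no → false
  fees paid in full: no → false
  lot coverage ≥ 67%: 73 ≥ 67 is true
  lot area ≤ 89975 sq ft: 18546 ≤ 89975 is true
  structure height between 48 ft and 74 ft: 11 in [48, 74] is false
  plans stamped by licensed engineer: yes → true
  proposed use = commercial: agricultural == commercial is false
  zoning ∈ {C1, R2, R3}: M1 is not in the set → false
  structure height ≤ 155 ft: 11 ≤ 155 is true
  number of stories ≥ 4: 10 ≥ 4 is true
  number of stories ≥ 2: 10 ≥ 2 is true
Combine:
[1.1.1.1.1] false OR true = true
[1.1.1.1] NOT true = false
[1.1.1.2] true AND true = true
[1.1.1] false OR true = true
[1.1.2.1.1] false OR false = false
[1.1.2.1] NOT false = true
[1.1.2.2] true AND true = true
[1.1.2] exactly-one(true, true) = false
[1.1] true AND false = false
[1.2.1.1.1] true AND false = false
[1.2.1.1.2] true → false = false
[1.2.1.1] false AND false = false
[1.2.1.2.1] false OR true = true
[1.2.1.2.2.2] true AND false = false
[1.2.1.2.2] true AND false = false
[1.2.1.2] true OR false = true
[1.2.1] false → true (antecedent false ⇒ implication holds) = true
[1.2] NOT true = false
[1] false AND false = false
[root] NOT false = true
Overall: true → issued

Issued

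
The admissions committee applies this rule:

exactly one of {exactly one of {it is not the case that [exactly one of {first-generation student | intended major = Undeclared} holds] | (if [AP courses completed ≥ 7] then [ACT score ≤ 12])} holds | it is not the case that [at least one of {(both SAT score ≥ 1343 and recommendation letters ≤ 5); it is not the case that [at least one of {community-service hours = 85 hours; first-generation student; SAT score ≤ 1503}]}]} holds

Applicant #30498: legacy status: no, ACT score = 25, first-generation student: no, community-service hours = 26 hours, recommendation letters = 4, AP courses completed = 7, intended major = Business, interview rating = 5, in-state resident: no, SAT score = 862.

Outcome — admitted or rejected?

Atomic conditions:
  first-generation student: no → false
  intended major = Undeclared: Business == Undeclared is false
  AP courses completed ≥ 7: 7 ≥ 7 is true
  ACT score ≤ 12: 25 ≤ 12 is false
  SAT score ≥ 1343: 862 ≥ 1343 is false
  recommendation letters ≤ 5: 4 ≤ 5 is true
  community-service hours = 85 hours: 26 == 85 is false
  SAT score ≤ 1503: 862 ≤ 1503 is true
Combine:
[1.1.1] exactly-one(false, false) = false
[1.1] NOT false = true
[1.2] true → false = false
[1] exactly-one(true, false) = true
[2.1.1] false AND true = false
[2.1.2.1] false OR false OR true = true
[2.1.2] NOT true = false
[2.1] false OR false = false
[2] NOT false = true
[root] exactly-one(true, true) = false
Overall: false → rejected

Rejected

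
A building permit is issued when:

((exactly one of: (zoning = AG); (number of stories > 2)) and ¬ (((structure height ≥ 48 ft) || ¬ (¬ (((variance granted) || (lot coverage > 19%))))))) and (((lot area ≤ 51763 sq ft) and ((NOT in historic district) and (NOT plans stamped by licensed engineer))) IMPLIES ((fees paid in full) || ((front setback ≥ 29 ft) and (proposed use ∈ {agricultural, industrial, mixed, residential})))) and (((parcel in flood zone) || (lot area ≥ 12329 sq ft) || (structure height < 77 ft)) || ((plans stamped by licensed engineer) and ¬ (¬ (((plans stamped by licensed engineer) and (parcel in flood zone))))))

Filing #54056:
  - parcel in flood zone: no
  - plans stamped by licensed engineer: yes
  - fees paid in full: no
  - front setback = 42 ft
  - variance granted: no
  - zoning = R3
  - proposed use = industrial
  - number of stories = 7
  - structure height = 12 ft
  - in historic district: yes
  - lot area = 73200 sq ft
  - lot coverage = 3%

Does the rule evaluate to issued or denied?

Atomic conditions:
  zoning = AG: R3 == AG is false
  number of stories > 2: 7 > 2 is true
  structure height ≥ 48 ft: 12 ≥ 48 is false
  variance granted: no → false
  lot coverage > 19%: 3 > 19 is false
  lot area ≤ 51763 sq ft: 73200 ≤ 51763 is false
  NOT in historic district: yes → false
  NOT plans stamped by licensed engineer: yes → false
  fees paid in full: no → false
  front setback ≥ 29 ft: 42 ≥ 29 is true
  proposed use ∈ {agricultural, industrial, mixed, residential}: industrial is in the set → true
  parcel in flood zone: no → false
  lot area ≥ 12329 sq ft: 73200 ≥ 12329 is true
  structure height < 77 ft: 12 < 77 is true
  plans stamped by licensed engineer: yes → true
Combine:
[1.1] exactly-one(false, true) = true
[1.2.1.2.1.1] false OR false = false
[1.2.1.2.1] NOT false = true
[1.2.1.2] NOT true = false
[1.2.1] false OR false = false
[1.2] NOT false = true
[1] true AND true = true
[2.1.2] false AND false = false
[2.1] false AND false = false
[2.2.2] true AND true = true
[2.2] false OR true = true
[2] false → true (antecedent false ⇒ implication holds) = true
[3.1] false OR true OR true = true
[3.2.2.1.1] true AND false = false
[3.2.2.1] NOT false = true
[3.2.2] NOT true = false
[3.2] true AND false = false
[3] true OR false = true
[root] true AND true AND true = true
Overall: true → issued

Issued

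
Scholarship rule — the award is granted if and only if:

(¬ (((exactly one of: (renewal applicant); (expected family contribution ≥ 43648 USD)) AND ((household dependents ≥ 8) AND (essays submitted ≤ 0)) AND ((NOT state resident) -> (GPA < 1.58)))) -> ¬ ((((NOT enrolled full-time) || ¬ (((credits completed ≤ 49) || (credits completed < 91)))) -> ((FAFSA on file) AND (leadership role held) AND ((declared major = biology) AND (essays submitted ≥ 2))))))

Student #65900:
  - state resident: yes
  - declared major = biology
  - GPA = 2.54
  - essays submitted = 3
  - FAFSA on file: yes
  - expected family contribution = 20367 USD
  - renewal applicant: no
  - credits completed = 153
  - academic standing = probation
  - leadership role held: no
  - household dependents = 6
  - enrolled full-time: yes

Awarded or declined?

Atomic conditions:
  renewal applicant: no → false
  expected family contribution ≥ 43648 USD: 20367 ≥ 43648 is false
  household dependents ≥ 8: 6 ≥ 8 is false
  essays submitted ≤ 0: 3 ≤ 0 is false
  NOT state resident: yes → false
  GPA < 1.58: 2.54 < 1.58 is false
  NOT enrolled full-time: yes → false
  credits completed ≤ 49: 153 ≤ 49 is false
  credits completed < 91: 153 < 91 is false
  FAFSA on file: yes → true
  leadership role held: no → false
  declared major = biology: biology == biology is true
  essays submitted ≥ 2: 3 ≥ 2 is true
Combine:
[1.1.1] exactly-one(false, false) = false
[1.1.2] false AND false = false
[1.1.3] false → false (antecedent false ⇒ implication holds) = true
[1.1] false AND false AND true = false
[1] NOT false = true
[2.1.1.2.1] false OR false = false
[2.1.1.2] NOT false = true
[2.1.1] false OR true = true
[2.1.2.3] true AND true = true
[2.1.2] true AND false AND true = false
[2.1] true → false = false
[2] NOT false = true
[root] true → true = true
Overall: true → awarded

Awarded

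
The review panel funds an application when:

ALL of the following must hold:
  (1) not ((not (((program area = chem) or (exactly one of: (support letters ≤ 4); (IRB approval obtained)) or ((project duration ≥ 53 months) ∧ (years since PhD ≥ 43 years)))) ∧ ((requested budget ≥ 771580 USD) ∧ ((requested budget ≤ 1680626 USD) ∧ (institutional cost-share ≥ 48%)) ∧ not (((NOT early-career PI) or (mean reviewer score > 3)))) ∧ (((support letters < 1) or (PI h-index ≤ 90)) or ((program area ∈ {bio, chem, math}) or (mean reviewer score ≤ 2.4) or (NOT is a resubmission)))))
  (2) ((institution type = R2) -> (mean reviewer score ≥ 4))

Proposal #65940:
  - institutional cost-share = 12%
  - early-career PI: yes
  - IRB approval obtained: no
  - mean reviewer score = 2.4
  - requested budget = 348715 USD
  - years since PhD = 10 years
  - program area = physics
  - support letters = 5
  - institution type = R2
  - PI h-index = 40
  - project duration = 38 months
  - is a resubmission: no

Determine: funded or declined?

Atomic conditions:
  program area = chem: physics == chem is false
  support letters ≤ 4: 5 ≤ 4 is false
  IRB approval obtained: no → false
  project duration ≥ 53 months: 38 ≥ 53 is false
  years since PhD ≥ 43 years: 10 ≥ 43 is false
  requested budget ≥ 771580 USD: 348715 ≥ 771580 is false
  requested budget ≤ 1680626 USD: 348715 ≤ 1680626 is true
  institutional cost-share ≥ 48%: 12 ≥ 48 is false
  NOT early-career PI: yes → false
  mean reviewer score > 3: 2.4 > 3 is false
  support letters < 1: 5 < 1 is false
  PI h-index ≤ 90: 40 ≤ 90 is true
  program area ∈ {bio, chem, math}: physics is not in the set → false
  mean reviewer score ≤ 2.4: 2.4 ≤ 2.4 is true
  NOT is a resubmission: no → true
  institution type = R2: R2 == R2 is true
  mean reviewer score ≥ 4: 2.4 ≥ 4 is false
Combine:
[1.1.1.1.2] exactly-one(false, false) = false
[1.1.1.1.3] false AND false = false
[1.1.1.1] false OR false OR false = false
[1.1.1] NOT false = true
[1.1.2.2] true AND false = false
[1.1.2.3.1] false OR false = false
[1.1.2.3] NOT false = true
[1.1.2] false AND false AND true = false
[1.1.3.1] false OR true = true
[1.1.3.2] false OR true OR true = true
[1.1.3] true OR true = true
[1.1] true AND false AND true = false
[1] NOT false = true
[2] true → false = false
[root] true AND false = false
Overall: false → declined

Declined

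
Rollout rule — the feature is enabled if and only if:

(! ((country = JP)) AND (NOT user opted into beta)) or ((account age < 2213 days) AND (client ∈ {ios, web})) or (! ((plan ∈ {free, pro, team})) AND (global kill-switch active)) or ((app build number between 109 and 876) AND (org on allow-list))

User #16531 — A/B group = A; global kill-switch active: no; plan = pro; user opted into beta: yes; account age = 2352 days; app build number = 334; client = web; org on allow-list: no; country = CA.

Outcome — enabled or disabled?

Atomic conditions:
  country = JP: CA == JP is false
  NOT user opted into beta: yes → false
  account age < 2213 days: 2352 < 2213 is false
  client ∈ {ios, web}: web is in the set → true
  plan ∈ {free, pro, team}: pro is in the set → true
  global kill-switch active: no → false
  app build number between 109 and 876: 334 in [109, 876] is true
  org on allow-list: no → false
Combine:
[1.1] NOT false = true
[1] true AND false = false
[2] false AND true = false
[3.1] NOT true = false
[3] false AND false = false
[4] true AND false = false
[root] false OR false OR false OR false = false
Overall: false → disabled

Disabled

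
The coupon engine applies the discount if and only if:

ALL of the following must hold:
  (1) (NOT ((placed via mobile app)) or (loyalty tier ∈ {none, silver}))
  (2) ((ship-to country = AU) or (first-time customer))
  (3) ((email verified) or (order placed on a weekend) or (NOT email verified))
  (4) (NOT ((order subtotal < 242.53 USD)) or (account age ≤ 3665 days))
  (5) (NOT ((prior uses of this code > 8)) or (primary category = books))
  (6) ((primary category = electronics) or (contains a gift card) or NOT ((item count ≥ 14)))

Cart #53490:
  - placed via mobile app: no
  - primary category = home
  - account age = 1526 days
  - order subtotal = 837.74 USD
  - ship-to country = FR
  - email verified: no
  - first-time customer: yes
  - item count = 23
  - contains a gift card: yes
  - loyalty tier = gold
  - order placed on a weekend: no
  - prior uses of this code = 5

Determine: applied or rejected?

Applied

Atomic conditions:
  placed via mobile app: no → false
  loyalty tier ∈ {none, silver}: gold is not in the set → false
  ship-to country = AU: FR == AU is false
  first-time customer: yes → true
  email verified: no → false
  order placed on a weekend: no → false
  NOT email verified: no → true
  order subtotal < 242.53 USD: 837.74 < 242.53 is false
  account age ≤ 3665 days: 1526 ≤ 3665 is true
  prior uses of this code > 8: 5 > 8 is false
  primary category = books: home == books is false
  primary category = electronics: home == electronics is false
  contains a gift card: yes → true
  item count ≥ 14: 23 ≥ 14 is true
Combine:
[1.1] NOT false = true
[1] true OR false = true
[2] false OR true = true
[3] false OR false OR true = true
[4.1] NOT false = true
[4] true OR true = true
[5.1] NOT false = true
[5] true OR false = true
[6.3] NOT true = false
[6] false OR true OR false = true
[root] true AND true AND true AND true AND true AND true = true
Overall: true → applied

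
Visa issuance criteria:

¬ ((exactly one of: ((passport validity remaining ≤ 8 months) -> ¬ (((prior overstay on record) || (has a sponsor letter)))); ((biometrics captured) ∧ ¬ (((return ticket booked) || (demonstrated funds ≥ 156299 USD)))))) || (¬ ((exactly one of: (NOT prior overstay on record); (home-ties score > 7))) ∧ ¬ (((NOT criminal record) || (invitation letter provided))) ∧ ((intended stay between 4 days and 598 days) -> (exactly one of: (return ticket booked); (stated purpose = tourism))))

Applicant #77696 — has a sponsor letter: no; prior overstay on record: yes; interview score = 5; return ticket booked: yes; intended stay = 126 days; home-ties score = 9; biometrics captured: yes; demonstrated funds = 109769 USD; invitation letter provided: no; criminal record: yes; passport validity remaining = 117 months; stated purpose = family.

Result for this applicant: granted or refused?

Atomic conditions:
  passport validity remaining ≤ 8 months: 117 ≤ 8 is false
  prior overstay on record: yes → true
  has a sponsor letter: no → false
  biometrics captured: yes → true
  return ticket booked: yes → true
  demonstrated funds ≥ 156299 USD: 109769 ≥ 156299 is false
  NOT prior overstay on record: yes → false
  home-ties score > 7: 9 > 7 is true
  NOT criminal record: yes → false
  invitation letter provided: no → false
  intended stay between 4 days and 598 days: 126 in [4, 598] is true
  stated purpose = tourism: family == tourism is false
Combine:
[1.1.1.2.1] true OR false = true
[1.1.1.2] NOT true = false
[1.1.1] false → false (antecedent false ⇒ implication holds) = true
[1.1.2.2.1] true OR false = true
[1.1.2.2] NOT true = false
[1.1.2] true AND false = false
[1.1] exactly-one(true, false) = true
[1] NOT true = false
[2.1.1] exactly-one(false, true) = true
[2.1] NOT true = false
[2.2.1] false OR false = false
[2.2] NOT false = true
[2.3.2] exactly-one(true, false) = true
[2.3] true → true = true
[2] false AND true AND true = false
[root] false OR false = false
Overall: false → refused

Refused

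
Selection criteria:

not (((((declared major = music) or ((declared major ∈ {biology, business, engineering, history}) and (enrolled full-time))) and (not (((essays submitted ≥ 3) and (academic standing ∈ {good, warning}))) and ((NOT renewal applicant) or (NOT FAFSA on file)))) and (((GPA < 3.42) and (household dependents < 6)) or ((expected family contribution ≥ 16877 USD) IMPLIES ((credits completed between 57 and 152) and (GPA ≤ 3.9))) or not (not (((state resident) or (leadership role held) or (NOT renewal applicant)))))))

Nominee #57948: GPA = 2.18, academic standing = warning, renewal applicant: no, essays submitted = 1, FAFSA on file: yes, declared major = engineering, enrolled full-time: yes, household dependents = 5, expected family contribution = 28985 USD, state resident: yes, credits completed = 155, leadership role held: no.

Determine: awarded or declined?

Declined

Atomic conditions:
  declared major = music: engineering == music is false
  declared major ∈ {biology, business, engineering, history}: engineering is in the set → true
  enrolled full-time: yes → true
  essays submitted ≥ 3: 1 ≥ 3 is false
  academic standing ∈ {good, warning}: warning is in the set → true
  NOT renewal applicant: no → true
  NOT FAFSA on file: yes → false
  GPA < 3.42: 2.18 < 3.42 is true
  household dependents < 6: 5 < 6 is true
  expected family contribution ≥ 16877 USD: 28985 ≥ 16877 is true
  credits completed between 57 and 152: 155 in [57, 152] is false
  GPA ≤ 3.9: 2.18 ≤ 3.9 is true
  state resident: yes → true
  leadership role held: no → false
Combine:
[1.1.1.2] true AND true = true
[1.1.1] false OR true = true
[1.1.2.1.1] false AND true = false
[1.1.2.1] NOT false = true
[1.1.2.2] true OR false = true
[1.1.2] true AND true = true
[1.1] true AND true = true
[1.2.1] true AND true = true
[1.2.2.2] false AND true = false
[1.2.2] true → false = false
[1.2.3.1.1] true OR false OR true = true
[1.2.3.1] NOT true = false
[1.2.3] NOT false = true
[1.2] true OR false OR true = true
[1] true AND true = true
[root] NOT true = false
Overall: false → declined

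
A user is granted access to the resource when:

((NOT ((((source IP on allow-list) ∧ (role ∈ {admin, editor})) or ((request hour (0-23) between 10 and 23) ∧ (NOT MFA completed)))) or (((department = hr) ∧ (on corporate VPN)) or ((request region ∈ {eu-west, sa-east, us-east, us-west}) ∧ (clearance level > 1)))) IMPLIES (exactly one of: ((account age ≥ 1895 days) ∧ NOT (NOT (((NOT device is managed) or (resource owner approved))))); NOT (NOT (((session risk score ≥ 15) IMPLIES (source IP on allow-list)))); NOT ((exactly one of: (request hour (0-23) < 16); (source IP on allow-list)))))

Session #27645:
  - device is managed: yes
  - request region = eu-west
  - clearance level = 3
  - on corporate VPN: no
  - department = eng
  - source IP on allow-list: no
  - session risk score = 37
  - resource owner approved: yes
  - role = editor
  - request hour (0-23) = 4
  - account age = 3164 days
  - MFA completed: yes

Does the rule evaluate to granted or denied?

Granted

Atomic conditions:
  source IP on allow-list: no → false
  role ∈ {admin, editor}: editor is in the set → true
  request hour (0-23) between 10 and 23: 4 in [10, 23] is false
  NOT MFA completed: yes → false
  department = hr: eng == hr is false
  on corporate VPN: no → false
  request region ∈ {eu-west, sa-east, us-east, us-west}: eu-west is in the set → true
  clearance level > 1: 3 > 1 is true
  account age ≥ 1895 days: 3164 ≥ 1895 is true
  NOT device is managed: yes → false
  resource owner approved: yes → true
  session risk score ≥ 15: 37 ≥ 15 is true
  request hour (0-23) < 16: 4 < 16 is true
Combine:
[1.1.1.1] false AND true = false
[1.1.1.2] false AND false = false
[1.1.1] false OR false = false
[1.1] NOT false = true
[1.2.1] false AND false = false
[1.2.2] true AND true = true
[1.2] false OR true = true
[1] true OR true = true
[2.1.2.1.1] false OR true = true
[2.1.2.1] NOT true = false
[2.1.2] NOT false = true
[2.1] true AND true = true
[2.2.1.1] true → false = false
[2.2.1] NOT false = true
[2.2] NOT true = false
[2.3.1] exactly-one(true, false) = true
[2.3] NOT true = false
[2] exactly-one(true, false, false) = true
[root] true → true = true
Overall: true → granted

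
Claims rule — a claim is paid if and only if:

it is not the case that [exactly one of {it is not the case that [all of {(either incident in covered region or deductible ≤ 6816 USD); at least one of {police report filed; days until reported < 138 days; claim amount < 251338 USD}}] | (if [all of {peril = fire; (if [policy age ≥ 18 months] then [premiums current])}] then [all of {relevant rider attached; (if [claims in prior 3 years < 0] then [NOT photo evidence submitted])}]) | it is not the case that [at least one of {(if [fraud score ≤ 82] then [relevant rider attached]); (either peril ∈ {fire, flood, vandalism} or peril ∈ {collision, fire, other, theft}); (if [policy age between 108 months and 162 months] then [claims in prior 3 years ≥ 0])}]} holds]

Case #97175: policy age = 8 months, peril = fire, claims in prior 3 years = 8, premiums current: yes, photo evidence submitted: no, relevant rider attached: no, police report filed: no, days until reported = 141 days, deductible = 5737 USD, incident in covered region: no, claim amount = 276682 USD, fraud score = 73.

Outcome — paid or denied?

Denied

Atomic conditions:
  incident in covered region: no → false
  deductible ≤ 6816 USD: 5737 ≤ 6816 is true
  police report filed: no → false
  days until reported < 138 days: 141 < 138 is false
  claim amount < 251338 USD: 276682 < 251338 is false
  peril = fire: fire == fire is true
  policy age ≥ 18 months: 8 ≥ 18 is false
  premiums current: yes → true
  relevant rider attached: no → false
  claims in prior 3 years < 0: 8 < 0 is false
  NOT photo evidence submitted: no → true
  fraud score ≤ 82: 73 ≤ 82 is true
  peril ∈ {fire, flood, vandalism}: fire is in the set → true
  peril ∈ {collision, fire, other, theft}: fire is in the set → true
  policy age between 108 months and 162 months: 8 in [108, 162] is false
  claims in prior 3 years ≥ 0: 8 ≥ 0 is true
Combine:
[1.1.1.1] false OR true = true
[1.1.1.2] false OR false OR false = false
[1.1.1] true AND false = false
[1.1] NOT false = true
[1.2.1.2] false → true (antecedent false ⇒ implication holds) = true
[1.2.1] true AND true = true
[1.2.2.2] false → true (antecedent false ⇒ implication holds) = true
[1.2.2] false AND true = false
[1.2] true → false = false
[1.3.1.1] true → false = false
[1.3.1.2] true OR true = true
[1.3.1.3] false → true (antecedent false ⇒ implication holds) = true
[1.3.1] false OR true OR true = true
[1.3] NOT true = false
[1] exactly-one(true, false, false) = true
[root] NOT true = false
Overall: false → denied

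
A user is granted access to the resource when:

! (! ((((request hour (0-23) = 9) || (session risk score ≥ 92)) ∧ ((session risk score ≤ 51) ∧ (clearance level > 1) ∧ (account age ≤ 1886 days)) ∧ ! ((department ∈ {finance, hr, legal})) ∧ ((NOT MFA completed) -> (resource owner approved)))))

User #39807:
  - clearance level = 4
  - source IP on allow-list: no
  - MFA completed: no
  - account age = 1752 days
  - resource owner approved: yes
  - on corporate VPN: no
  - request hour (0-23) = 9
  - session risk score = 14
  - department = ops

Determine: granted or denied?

Granted

Atomic conditions:
  request hour (0-23) = 9: 9 == 9 is true
  session risk score ≥ 92: 14 ≥ 92 is false
  session risk score ≤ 51: 14 ≤ 51 is true
  clearance level > 1: 4 > 1 is true
  account age ≤ 1886 days: 1752 ≤ 1886 is true
  department ∈ {finance, hr, legal}: ops is not in the set → false
  NOT MFA completed: no → true
  resource owner approved: yes → true
Combine:
[1.1.1] true OR false = true
[1.1.2] true AND true AND true = true
[1.1.3] NOT false = true
[1.1.4] true → true = true
[1.1] true AND true AND true AND true = true
[1] NOT true = false
[root] NOT false = true
Overall: true → granted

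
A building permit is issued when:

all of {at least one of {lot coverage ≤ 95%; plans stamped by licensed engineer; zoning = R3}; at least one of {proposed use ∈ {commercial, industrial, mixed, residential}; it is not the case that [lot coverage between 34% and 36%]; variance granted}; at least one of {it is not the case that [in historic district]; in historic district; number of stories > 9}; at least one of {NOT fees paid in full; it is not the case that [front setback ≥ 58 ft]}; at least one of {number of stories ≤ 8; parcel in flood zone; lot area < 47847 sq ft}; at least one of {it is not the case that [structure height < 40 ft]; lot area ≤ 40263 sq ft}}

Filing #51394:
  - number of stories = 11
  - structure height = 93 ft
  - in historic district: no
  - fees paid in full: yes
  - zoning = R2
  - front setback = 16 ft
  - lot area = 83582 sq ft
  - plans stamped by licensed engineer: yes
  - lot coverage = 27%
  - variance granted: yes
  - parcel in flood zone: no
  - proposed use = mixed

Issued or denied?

Denied

Atomic conditions:
  lot coverage ≤ 95%: 27 ≤ 95 is true
  plans stamped by licensed engineer: yes → true
  zoning = R3: R2 == R3 is false
  proposed use ∈ {commercial, industrial, mixed, residential}: mixed is in the set → true
  lot coverage between 34% and 36%: 27 in [34, 36] is false
  variance granted: yes → true
  in historic district: no → false
  number of stories > 9: 11 > 9 is true
  NOT fees paid in full: yes → false
  front setback ≥ 58 ft: 16 ≥ 58 is false
  number of stories ≤ 8: 11 ≤ 8 is false
  parcel in flood zone: no → false
  lot area < 47847 sq ft: 83582 < 47847 is false
  structure height < 40 ft: 93 < 40 is false
  lot area ≤ 40263 sq ft: 83582 ≤ 40263 is false
Combine:
[1] true OR true OR false = true
[2.2] NOT false = true
[2] true OR true OR true = true
[3.1] NOT false = true
[3] true OR false OR true = true
[4.2] NOT false = true
[4] false OR true = true
[5] false OR false OR false = false
[6.1] NOT false = true
[6] true OR false = true
[root] true AND true AND true AND true AND false AND true = false
Overall: false → denied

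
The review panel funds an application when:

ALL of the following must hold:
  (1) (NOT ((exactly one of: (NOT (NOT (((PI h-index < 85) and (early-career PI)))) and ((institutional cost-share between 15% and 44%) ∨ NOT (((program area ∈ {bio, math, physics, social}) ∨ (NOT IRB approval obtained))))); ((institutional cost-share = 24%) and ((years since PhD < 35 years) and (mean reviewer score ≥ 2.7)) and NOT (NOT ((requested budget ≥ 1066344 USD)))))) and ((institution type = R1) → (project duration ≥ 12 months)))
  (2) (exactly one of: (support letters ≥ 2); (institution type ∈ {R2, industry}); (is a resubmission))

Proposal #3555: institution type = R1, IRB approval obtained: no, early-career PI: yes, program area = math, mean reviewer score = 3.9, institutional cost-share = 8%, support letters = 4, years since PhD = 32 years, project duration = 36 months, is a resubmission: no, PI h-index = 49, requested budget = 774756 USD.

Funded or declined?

Funded

Atomic conditions:
  PI h-index < 85: 49 < 85 is true
  early-career PI: yes → true
  institutional cost-share between 15% and 44%: 8 in [15, 44] is false
  program area ∈ {bio, math, physics, social}: math is in the set → true
  NOT IRB approval obtained: no → true
  institutional cost-share = 24%: 8 == 24 is false
  years since PhD < 35 years: 32 < 35 is true
  mean reviewer score ≥ 2.7: 3.9 ≥ 2.7 is true
  requested budget ≥ 1066344 USD: 774756 ≥ 1066344 is false
  institution type = R1: R1 == R1 is true
  project duration ≥ 12 months: 36 ≥ 12 is true
  support letters ≥ 2: 4 ≥ 2 is true
  institution type ∈ {R2, industry}: R1 is not in the set → false
  is a resubmission: no → false
Combine:
[1.1.1.1.1.1.1] true AND true = true
[1.1.1.1.1.1] NOT true = false
[1.1.1.1.1] NOT false = true
[1.1.1.1.2.2.1] true OR true = true
[1.1.1.1.2.2] NOT true = false
[1.1.1.1.2] false OR false = false
[1.1.1.1] true AND false = false
[1.1.1.2.2] true AND true = true
[1.1.1.2.3.1] NOT false = true
[1.1.1.2.3] NOT true = false
[1.1.1.2] false AND true AND false = false
[1.1.1] exactly-one(false, false) = false
[1.1] NOT false = true
[1.2] true → true = true
[1] true AND true = true
[2] exactly-one(true, false, false) = true
[root] true AND true = true
Overall: true → funded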